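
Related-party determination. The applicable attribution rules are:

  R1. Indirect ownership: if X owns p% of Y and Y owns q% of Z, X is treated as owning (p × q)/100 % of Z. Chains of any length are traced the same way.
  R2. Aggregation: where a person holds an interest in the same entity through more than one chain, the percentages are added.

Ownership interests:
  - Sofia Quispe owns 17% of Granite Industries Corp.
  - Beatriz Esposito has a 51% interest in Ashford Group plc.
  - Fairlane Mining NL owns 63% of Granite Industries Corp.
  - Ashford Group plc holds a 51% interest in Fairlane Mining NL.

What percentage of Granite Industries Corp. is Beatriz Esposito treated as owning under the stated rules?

16.3863%

Chain via Ashford Group plc → Fairlane Mining NL (R1): 51% × 51% × 63% = 16.3863% of Granite Industries Corp.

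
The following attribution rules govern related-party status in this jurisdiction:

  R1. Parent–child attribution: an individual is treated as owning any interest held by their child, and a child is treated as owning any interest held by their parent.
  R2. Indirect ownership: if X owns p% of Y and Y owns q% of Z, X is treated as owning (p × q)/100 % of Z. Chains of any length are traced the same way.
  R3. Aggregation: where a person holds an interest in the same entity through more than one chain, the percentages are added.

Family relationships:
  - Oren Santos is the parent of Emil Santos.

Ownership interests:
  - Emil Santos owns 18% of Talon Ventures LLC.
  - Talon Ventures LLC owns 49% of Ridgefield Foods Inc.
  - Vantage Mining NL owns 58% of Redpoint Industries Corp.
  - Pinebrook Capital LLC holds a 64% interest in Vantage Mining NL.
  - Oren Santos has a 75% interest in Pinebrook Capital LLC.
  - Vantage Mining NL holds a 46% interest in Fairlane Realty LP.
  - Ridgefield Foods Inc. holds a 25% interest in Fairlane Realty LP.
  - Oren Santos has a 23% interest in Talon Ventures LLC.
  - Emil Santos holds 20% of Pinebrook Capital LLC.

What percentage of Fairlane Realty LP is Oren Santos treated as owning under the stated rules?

By parent–child attribution (R1), Oren Santos is treated as also owning Emil Santos's interest in Talon Ventures LLC, giving 23% + 18% = 41%.
By parent–child attribution (R1), Oren Santos is treated as also owning Emil Santos's interest in Pinebrook Capital LLC, giving 75% + 20% = 95%.
Chain via Talon Ventures LLC → Ridgefield Foods Inc. (R2): 41% × 49% × 25% = 5.0225% of Fairlane Realty LP.
Chain via Pinebrook Capital LLC → Vantage Mining NL (R2): 95% × 64% × 46% = 27.968% of Fairlane Realty LP.
Aggregating (R3): 5.0225% + 27.968% = 32.9905%.

32.9905%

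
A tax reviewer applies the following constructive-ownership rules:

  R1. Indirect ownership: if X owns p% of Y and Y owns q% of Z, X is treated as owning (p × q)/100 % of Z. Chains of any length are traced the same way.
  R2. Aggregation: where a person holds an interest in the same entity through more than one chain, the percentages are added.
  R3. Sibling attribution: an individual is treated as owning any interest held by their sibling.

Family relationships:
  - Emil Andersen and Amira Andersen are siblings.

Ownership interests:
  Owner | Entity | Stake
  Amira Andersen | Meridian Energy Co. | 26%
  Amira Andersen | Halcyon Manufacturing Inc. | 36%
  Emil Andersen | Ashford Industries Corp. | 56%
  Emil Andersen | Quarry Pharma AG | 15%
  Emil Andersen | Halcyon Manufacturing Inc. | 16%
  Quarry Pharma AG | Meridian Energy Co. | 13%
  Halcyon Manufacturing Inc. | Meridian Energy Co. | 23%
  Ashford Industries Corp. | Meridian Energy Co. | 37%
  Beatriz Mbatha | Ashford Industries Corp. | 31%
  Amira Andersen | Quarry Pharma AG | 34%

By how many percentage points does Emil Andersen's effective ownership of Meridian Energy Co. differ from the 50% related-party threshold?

By sibling attribution (R3), Emil Andersen is treated as also owning Amira Andersen's interest in Halcyon Manufacturing Inc, giving 16% + 36% = 52%.
By sibling attribution (R3), Emil Andersen is treated as also owning Amira Andersen's interest in Quarry Pharma AG, giving 15% + 34% = 49%.
By sibling attribution (R3), Emil Andersen is treated as owning Amira Andersen's 26% interest in Meridian Energy Co.
Chain via Ashford Industries Corp. (R1): 56% × 37% = 20.72% of Meridian Energy Co.
Chain via Halcyon Manufacturing Inc. (R1): 52% × 23% = 11.96% of Meridian Energy Co.
Chain via Quarry Pharma AG (R1): 49% × 13% = 6.37% of Meridian Energy Co.
Direct interest in Meridian Energy Co: 26%.
Aggregating (R2): 20.72% + 11.96% + 6.37% + 26% = 65.05%.
65.05% exceeds the 50% threshold by 15.05 percentage points.

15.05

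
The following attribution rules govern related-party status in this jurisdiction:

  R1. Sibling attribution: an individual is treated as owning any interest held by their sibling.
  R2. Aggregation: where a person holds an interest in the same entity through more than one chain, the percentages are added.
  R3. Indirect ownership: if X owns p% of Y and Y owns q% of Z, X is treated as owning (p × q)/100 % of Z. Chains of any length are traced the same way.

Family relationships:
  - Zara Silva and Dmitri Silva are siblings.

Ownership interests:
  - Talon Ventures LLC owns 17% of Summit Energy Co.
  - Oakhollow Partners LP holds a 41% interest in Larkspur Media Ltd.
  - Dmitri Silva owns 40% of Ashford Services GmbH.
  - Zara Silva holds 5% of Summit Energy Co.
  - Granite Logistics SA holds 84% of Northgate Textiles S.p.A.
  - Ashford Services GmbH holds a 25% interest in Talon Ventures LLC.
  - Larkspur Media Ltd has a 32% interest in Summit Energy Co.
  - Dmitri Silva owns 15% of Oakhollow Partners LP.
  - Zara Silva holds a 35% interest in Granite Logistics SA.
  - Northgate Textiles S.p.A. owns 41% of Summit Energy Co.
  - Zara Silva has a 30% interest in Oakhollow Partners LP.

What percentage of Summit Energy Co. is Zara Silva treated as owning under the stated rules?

By sibling attribution (R1), Zara Silva is treated as also owning Dmitri Silva's interest in Oakhollow Partners LP, giving 30% + 15% = 45%.
By sibling attribution (R1), Zara Silva is treated as owning Dmitri Silva's 40% interest in Ashford Services GmbH.
Chain via Oakhollow Partners LP → Larkspur Media Ltd (R3): 45% × 41% × 32% = 5.904% of Summit Energy Co.
Chain via Granite Logistics SA → Northgate Textiles S.p.A. (R3): 35% × 84% × 41% = 12.054% of Summit Energy Co.
Direct interest in Summit Energy Co: 5%.
Chain via Ashford Services GmbH → Talon Ventures LLC (R3): 40% × 25% × 17% = 1.7% of Summit Energy Co.
Aggregating (R2): 5.904% + 12.054% + 5% + 1.7% = 24.658%.

24.658%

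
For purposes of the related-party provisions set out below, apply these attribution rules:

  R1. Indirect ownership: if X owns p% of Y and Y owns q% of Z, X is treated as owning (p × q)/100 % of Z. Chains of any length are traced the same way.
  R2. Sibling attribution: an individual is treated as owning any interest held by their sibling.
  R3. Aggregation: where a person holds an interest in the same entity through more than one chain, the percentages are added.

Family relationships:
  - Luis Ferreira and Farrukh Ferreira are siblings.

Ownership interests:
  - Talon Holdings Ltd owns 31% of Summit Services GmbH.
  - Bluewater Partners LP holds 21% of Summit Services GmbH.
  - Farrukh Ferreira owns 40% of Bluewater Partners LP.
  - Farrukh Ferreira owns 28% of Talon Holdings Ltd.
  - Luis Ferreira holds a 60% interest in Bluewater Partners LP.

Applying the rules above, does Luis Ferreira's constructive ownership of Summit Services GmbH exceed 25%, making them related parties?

Yes

By sibling attribution (R2), Luis Ferreira is treated as also owning Farrukh Ferreira's interest in Bluewater Partners LP, giving 60% + 40% = 100%.
By sibling attribution (R2), Luis Ferreira is treated as owning Farrukh Ferreira's 28% interest in Talon Holdings Ltd.
Chain via Bluewater Partners LP (R1): 100% × 21% = 21% of Summit Services GmbH.
Chain via Talon Holdings Ltd (R1): 28% × 31% = 8.68% of Summit Services GmbH.
Aggregating (R3): 21% + 8.68% = 29.68%.
29.68% exceeds the 25% threshold, so Luis is a related party to Summit Services GmbH.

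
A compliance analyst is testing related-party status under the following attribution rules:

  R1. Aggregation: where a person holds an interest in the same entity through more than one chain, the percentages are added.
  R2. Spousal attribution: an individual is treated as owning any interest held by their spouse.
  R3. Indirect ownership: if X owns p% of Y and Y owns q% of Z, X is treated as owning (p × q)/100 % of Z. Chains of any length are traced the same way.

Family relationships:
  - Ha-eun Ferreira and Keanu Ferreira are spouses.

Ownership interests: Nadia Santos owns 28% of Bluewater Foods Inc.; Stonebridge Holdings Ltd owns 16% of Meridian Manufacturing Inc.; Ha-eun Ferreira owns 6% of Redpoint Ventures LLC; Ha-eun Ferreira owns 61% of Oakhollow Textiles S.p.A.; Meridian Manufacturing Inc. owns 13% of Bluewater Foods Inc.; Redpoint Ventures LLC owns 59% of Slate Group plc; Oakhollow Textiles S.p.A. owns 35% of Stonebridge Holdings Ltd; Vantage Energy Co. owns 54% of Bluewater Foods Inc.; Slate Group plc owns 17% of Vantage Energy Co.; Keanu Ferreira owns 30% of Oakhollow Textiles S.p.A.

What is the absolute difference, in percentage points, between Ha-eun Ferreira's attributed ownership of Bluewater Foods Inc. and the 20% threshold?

19.012548

By spousal attribution (R2), Ha-eun Ferreira is treated as also owning Keanu Ferreira's interest in Oakhollow Textiles S.p.A, giving 61% + 30% = 91%.
Chain via Redpoint Ventures LLC → Slate Group plc → Vantage Energy Co. (R3): 6% × 59% × 17% × 54% = 0.324972% of Bluewater Foods Inc.
Chain via Oakhollow Textiles S.p.A. → Stonebridge Holdings Ltd → Meridian Manufacturing Inc. (R3): 91% × 35% × 16% × 13% = 0.66248% of Bluewater Foods Inc.
Aggregating (R1): 0.324972% + 0.66248% = 0.987452%.
0.987452% falls short of the 20% threshold by 19.012548 percentage points.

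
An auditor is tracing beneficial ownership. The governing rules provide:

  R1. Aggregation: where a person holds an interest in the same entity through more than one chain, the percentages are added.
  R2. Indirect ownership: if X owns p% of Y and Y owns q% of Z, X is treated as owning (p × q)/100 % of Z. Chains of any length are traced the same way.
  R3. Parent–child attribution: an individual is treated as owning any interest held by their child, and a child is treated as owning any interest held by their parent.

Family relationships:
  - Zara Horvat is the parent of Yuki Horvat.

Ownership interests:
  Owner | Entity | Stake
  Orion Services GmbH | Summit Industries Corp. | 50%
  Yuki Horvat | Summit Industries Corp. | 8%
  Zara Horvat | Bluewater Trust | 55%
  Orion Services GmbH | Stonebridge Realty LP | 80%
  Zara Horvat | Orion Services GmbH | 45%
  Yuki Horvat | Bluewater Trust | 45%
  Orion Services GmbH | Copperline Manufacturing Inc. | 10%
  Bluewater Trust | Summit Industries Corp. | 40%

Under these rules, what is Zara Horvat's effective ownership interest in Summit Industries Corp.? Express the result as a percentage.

By parent–child attribution (R3), Zara Horvat is treated as also owning Yuki Horvat's interest in Bluewater Trust, giving 55% + 45% = 100%.
By parent–child attribution (R3), Zara Horvat is treated as owning Yuki Horvat's 8% interest in Summit Industries Corp.
Chain via Bluewater Trust (R2): 100% × 40% = 40% of Summit Industries Corp.
Chain via Orion Services GmbH (R2): 45% × 50% = 22.5% of Summit Industries Corp.
Direct interest in Summit Industries Corp: 8%.
Aggregating (R1): 40% + 22.5% + 8% = 70.5%.

70.5%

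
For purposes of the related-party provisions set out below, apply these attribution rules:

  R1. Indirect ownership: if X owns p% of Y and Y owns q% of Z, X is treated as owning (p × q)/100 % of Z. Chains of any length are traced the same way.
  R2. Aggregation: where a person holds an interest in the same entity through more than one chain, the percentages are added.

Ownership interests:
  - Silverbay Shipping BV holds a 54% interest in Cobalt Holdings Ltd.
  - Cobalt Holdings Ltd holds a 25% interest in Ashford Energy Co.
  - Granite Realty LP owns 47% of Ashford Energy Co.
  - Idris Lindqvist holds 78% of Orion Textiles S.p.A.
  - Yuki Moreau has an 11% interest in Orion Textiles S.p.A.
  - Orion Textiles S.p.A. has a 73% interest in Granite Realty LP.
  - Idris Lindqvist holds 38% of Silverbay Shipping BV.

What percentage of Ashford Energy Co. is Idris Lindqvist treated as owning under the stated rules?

31.8918%

Chain via Orion Textiles S.p.A. → Granite Realty LP (R1): 78% × 73% × 47% = 26.7618% of Ashford Energy Co.
Chain via Silverbay Shipping BV → Cobalt Holdings Ltd (R1): 38% × 54% × 25% = 5.13% of Ashford Energy Co.
Aggregating (R2): 26.7618% + 5.13% = 31.8918%.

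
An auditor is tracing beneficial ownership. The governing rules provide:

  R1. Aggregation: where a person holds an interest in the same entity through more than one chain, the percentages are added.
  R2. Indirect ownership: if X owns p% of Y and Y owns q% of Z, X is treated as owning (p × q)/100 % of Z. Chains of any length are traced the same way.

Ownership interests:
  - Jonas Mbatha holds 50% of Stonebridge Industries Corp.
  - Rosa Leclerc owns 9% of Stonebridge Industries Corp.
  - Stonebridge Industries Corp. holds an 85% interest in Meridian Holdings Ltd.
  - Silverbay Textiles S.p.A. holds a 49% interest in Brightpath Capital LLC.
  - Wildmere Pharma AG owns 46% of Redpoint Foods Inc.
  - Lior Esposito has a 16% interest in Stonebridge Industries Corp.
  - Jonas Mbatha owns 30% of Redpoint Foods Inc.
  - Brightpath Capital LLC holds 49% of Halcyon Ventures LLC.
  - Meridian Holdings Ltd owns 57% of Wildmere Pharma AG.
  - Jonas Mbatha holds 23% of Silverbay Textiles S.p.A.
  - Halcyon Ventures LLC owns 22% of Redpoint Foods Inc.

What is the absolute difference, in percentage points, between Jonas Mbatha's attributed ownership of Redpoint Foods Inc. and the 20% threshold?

22.358406

Chain via Silverbay Textiles S.p.A. → Brightpath Capital LLC → Halcyon Ventures LLC (R2): 23% × 49% × 49% × 22% = 1.214906% of Redpoint Foods Inc.
Chain via Stonebridge Industries Corp. → Meridian Holdings Ltd → Wildmere Pharma AG (R2): 50% × 85% × 57% × 46% = 11.1435% of Redpoint Foods Inc.
Direct interest in Redpoint Foods Inc: 30%.
Aggregating (R1): 1.214906% + 11.1435% + 30% = 42.358406%.
42.358406% exceeds the 20% threshold by 22.358406 percentage points.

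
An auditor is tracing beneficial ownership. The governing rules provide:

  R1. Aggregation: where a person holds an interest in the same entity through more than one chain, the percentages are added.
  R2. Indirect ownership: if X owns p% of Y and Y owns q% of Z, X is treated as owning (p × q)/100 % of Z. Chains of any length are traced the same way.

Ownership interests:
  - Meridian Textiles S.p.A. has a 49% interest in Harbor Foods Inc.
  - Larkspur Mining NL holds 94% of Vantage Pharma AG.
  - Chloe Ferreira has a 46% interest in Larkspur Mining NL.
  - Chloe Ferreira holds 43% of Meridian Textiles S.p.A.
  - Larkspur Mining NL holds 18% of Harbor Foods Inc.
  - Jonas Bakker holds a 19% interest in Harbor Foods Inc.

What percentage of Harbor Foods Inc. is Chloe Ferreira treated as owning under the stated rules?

Chain via Larkspur Mining NL (R2): 46% × 18% = 8.28% of Harbor Foods Inc.
Chain via Meridian Textiles S.p.A. (R2): 43% × 49% = 21.07% of Harbor Foods Inc.
Aggregating (R1): 8.28% + 21.07% = 29.35%.

29.35%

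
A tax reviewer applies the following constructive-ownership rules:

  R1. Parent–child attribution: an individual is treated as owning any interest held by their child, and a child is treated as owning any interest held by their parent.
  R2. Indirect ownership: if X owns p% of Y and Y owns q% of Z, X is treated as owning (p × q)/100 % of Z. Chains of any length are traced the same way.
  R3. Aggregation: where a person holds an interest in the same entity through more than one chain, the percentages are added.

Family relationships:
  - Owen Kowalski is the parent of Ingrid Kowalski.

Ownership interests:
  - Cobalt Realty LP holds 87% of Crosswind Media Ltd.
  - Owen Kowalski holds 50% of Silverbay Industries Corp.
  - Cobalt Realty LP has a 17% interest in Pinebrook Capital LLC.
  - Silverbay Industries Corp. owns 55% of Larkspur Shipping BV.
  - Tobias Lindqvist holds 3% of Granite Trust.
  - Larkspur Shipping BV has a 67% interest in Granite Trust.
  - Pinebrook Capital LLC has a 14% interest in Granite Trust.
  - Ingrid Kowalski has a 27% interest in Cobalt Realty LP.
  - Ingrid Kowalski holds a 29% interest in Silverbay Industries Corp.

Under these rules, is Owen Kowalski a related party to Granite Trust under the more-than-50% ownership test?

No

By parent–child attribution (R1), Owen Kowalski is treated as also owning Ingrid Kowalski's interest in Silverbay Industries Corp, giving 50% + 29% = 79%.
By parent–child attribution (R1), Owen Kowalski is treated as owning Ingrid Kowalski's 27% interest in Cobalt Realty LP.
Chain via Silverbay Industries Corp. → Larkspur Shipping BV (R2): 79% × 55% × 67% = 29.1115% of Granite Trust.
Chain via Cobalt Realty LP → Pinebrook Capital LLC (R2): 27% × 17% × 14% = 0.6426% of Granite Trust.
Aggregating (R3): 29.1115% + 0.6426% = 29.7541%.
29.7541% does not exceed the 50% threshold, so Owen is not a related party to Granite Trust.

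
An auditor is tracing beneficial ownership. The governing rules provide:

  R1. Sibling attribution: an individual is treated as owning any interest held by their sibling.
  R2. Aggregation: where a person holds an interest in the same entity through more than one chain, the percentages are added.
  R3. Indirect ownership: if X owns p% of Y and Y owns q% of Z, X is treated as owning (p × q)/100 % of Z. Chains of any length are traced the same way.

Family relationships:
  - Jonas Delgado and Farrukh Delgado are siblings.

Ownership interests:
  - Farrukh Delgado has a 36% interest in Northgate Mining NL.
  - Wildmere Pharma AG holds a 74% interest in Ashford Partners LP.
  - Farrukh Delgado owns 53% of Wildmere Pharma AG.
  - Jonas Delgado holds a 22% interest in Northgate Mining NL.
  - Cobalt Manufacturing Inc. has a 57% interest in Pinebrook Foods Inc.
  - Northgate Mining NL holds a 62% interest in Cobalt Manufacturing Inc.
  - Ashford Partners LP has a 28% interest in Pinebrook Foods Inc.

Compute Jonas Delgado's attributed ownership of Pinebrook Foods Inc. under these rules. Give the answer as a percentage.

31.4788%

By sibling attribution (R1), Jonas Delgado is treated as also owning Farrukh Delgado's interest in Northgate Mining NL, giving 22% + 36% = 58%.
By sibling attribution (R1), Jonas Delgado is treated as owning Farrukh Delgado's 53% interest in Wildmere Pharma AG.
Chain via Northgate Mining NL → Cobalt Manufacturing Inc. (R3): 58% × 62% × 57% = 20.4972% of Pinebrook Foods Inc.
Chain via Wildmere Pharma AG → Ashford Partners LP (R3): 53% × 74% × 28% = 10.9816% of Pinebrook Foods Inc.
Aggregating (R2): 20.4972% + 10.9816% = 31.4788%.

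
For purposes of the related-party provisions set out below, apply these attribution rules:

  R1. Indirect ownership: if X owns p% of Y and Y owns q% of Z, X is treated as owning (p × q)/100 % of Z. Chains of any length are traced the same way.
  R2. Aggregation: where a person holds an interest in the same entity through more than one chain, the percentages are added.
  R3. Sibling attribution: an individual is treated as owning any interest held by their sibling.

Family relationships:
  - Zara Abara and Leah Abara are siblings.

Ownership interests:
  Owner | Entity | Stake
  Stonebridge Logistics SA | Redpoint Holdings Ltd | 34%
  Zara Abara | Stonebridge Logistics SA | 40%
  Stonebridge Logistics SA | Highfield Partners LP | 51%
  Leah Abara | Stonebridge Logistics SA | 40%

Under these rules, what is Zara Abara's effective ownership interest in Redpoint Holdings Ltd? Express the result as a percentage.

By sibling attribution (R3), Zara Abara is treated as also owning Leah Abara's interest in Stonebridge Logistics SA, giving 40% + 40% = 80%.
Chain via Stonebridge Logistics SA (R1): 80% × 34% = 27.2% of Redpoint Holdings Ltd.

27.2%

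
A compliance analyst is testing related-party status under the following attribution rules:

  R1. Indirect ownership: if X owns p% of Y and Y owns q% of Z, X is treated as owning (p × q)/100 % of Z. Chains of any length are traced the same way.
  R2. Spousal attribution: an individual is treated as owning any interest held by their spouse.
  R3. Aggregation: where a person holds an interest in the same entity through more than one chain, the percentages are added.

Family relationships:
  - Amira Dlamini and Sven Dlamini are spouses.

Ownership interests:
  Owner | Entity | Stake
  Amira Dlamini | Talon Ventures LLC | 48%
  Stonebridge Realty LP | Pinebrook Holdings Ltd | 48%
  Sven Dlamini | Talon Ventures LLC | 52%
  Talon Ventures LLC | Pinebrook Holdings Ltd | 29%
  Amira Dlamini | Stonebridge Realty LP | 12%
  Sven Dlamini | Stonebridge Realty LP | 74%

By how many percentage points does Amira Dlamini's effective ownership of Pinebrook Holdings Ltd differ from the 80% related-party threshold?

By spousal attribution (R2), Amira Dlamini is treated as also owning Sven Dlamini's interest in Talon Ventures LLC, giving 48% + 52% = 100%.
By spousal attribution (R2), Amira Dlamini is treated as also owning Sven Dlamini's interest in Stonebridge Realty LP, giving 12% + 74% = 86%.
Chain via Talon Ventures LLC (R1): 100% × 29% = 29% of Pinebrook Holdings Ltd.
Chain via Stonebridge Realty LP (R1): 86% × 48% = 41.28% of Pinebrook Holdings Ltd.
Aggregating (R3): 29% + 41.28% = 70.28%.
70.28% falls short of the 80% threshold by 9.72 percentage points.

9.72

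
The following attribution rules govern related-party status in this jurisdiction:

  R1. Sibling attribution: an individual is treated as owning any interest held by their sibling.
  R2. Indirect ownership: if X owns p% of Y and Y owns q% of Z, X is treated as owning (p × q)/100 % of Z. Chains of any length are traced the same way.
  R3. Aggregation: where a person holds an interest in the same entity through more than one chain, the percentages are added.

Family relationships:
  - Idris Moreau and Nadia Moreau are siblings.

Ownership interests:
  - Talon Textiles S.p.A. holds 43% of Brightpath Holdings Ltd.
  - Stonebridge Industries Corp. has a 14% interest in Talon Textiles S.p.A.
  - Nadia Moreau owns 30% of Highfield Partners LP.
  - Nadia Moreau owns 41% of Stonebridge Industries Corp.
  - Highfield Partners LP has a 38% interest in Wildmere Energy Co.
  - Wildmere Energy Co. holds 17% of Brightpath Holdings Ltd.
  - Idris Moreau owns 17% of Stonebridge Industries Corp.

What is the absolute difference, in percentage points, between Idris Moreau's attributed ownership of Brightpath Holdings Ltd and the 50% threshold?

44.5704

By sibling attribution (R1), Idris Moreau is treated as also owning Nadia Moreau's interest in Stonebridge Industries Corp, giving 17% + 41% = 58%.
By sibling attribution (R1), Idris Moreau is treated as owning Nadia Moreau's 30% interest in Highfield Partners LP.
Chain via Stonebridge Industries Corp. → Talon Textiles S.p.A. (R2): 58% × 14% × 43% = 3.4916% of Brightpath Holdings Ltd.
Chain via Highfield Partners LP → Wildmere Energy Co. (R2): 30% × 38% × 17% = 1.938% of Brightpath Holdings Ltd.
Aggregating (R3): 3.4916% + 1.938% = 5.4296%.
5.4296% falls short of the 50% threshold by 44.5704 percentage points.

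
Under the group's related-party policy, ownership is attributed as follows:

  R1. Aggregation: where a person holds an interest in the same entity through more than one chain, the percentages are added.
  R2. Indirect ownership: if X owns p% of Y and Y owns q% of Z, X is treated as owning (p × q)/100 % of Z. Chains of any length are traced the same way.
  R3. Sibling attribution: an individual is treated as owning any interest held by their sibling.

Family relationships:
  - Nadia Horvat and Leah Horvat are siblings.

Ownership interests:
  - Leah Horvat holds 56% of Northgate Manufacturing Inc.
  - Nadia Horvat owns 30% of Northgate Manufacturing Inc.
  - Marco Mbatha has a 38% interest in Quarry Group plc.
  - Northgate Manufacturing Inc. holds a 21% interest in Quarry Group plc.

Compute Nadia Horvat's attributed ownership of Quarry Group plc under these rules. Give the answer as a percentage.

By sibling attribution (R3), Nadia Horvat is treated as also owning Leah Horvat's interest in Northgate Manufacturing Inc, giving 30% + 56% = 86%.
Chain via Northgate Manufacturing Inc. (R2): 86% × 21% = 18.06% of Quarry Group plc.

18.06%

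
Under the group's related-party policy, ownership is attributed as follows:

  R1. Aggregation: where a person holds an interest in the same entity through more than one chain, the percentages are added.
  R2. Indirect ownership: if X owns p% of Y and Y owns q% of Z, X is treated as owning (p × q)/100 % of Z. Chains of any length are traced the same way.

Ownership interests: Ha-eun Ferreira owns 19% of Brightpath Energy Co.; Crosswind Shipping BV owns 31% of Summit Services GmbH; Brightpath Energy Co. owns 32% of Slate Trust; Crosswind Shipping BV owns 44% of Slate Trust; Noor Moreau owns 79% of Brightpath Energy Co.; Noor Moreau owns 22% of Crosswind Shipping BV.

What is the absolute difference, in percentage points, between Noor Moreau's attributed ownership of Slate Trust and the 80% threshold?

45.04

Chain via Crosswind Shipping BV (R2): 22% × 44% = 9.68% of Slate Trust.
Chain via Brightpath Energy Co. (R2): 79% × 32% = 25.28% of Slate Trust.
Aggregating (R1): 9.68% + 25.28% = 34.96%.
34.96% falls short of the 80% threshold by 45.04 percentage points.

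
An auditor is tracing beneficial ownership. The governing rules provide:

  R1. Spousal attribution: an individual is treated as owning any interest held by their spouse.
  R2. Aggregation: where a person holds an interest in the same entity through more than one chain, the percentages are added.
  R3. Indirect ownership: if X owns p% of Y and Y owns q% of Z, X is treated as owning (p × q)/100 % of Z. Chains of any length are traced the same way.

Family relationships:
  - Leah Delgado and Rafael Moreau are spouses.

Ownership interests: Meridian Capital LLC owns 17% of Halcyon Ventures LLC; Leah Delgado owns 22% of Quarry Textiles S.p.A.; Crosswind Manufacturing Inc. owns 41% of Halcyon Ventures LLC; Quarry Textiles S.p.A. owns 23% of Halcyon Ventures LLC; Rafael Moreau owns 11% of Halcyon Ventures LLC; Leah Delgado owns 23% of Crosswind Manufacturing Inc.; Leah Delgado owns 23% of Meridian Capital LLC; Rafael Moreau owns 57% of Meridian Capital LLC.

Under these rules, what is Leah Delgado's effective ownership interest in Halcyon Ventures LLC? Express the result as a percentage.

39.09%

By spousal attribution (R1), Leah Delgado is treated as also owning Rafael Moreau's interest in Meridian Capital LLC, giving 23% + 57% = 80%.
By spousal attribution (R1), Leah Delgado is treated as owning Rafael Moreau's 11% interest in Halcyon Ventures LLC.
Chain via Crosswind Manufacturing Inc. (R3): 23% × 41% = 9.43% of Halcyon Ventures LLC.
Chain via Meridian Capital LLC (R3): 80% × 17% = 13.6% of Halcyon Ventures LLC.
Chain via Quarry Textiles S.p.A. (R3): 22% × 23% = 5.06% of Halcyon Ventures LLC.
Direct interest in Halcyon Ventures LLC: 11%.
Aggregating (R2): 9.43% + 13.6% + 5.06% + 11% = 39.09%.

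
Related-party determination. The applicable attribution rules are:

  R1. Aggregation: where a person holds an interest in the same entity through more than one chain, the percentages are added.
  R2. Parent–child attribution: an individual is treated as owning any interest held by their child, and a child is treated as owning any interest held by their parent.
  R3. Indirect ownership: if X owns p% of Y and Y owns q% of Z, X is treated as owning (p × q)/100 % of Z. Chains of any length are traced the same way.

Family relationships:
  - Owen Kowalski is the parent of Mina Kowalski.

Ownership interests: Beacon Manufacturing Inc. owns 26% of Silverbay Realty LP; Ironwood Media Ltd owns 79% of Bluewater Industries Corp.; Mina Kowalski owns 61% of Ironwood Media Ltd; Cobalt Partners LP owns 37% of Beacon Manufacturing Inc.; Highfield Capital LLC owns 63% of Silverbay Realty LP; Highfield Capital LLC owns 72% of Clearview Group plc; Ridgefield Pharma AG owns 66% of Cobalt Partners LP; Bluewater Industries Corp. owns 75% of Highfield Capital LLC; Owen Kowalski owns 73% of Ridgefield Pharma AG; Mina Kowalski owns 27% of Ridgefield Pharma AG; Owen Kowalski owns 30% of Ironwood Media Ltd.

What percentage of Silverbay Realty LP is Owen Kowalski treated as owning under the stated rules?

40.317225%

By parent–child attribution (R2), Owen Kowalski is treated as also owning Mina Kowalski's interest in Ridgefield Pharma AG, giving 73% + 27% = 100%.
By parent–child attribution (R2), Owen Kowalski is treated as also owning Mina Kowalski's interest in Ironwood Media Ltd, giving 30% + 61% = 91%.
Chain via Ridgefield Pharma AG → Cobalt Partners LP → Beacon Manufacturing Inc. (R3): 100% × 66% × 37% × 26% = 6.3492% of Silverbay Realty LP.
Chain via Ironwood Media Ltd → Bluewater Industries Corp. → Highfield Capital LLC (R3): 91% × 79% × 75% × 63% = 33.968025% of Silverbay Realty LP.
Aggregating (R1): 6.3492% + 33.968025% = 40.317225%.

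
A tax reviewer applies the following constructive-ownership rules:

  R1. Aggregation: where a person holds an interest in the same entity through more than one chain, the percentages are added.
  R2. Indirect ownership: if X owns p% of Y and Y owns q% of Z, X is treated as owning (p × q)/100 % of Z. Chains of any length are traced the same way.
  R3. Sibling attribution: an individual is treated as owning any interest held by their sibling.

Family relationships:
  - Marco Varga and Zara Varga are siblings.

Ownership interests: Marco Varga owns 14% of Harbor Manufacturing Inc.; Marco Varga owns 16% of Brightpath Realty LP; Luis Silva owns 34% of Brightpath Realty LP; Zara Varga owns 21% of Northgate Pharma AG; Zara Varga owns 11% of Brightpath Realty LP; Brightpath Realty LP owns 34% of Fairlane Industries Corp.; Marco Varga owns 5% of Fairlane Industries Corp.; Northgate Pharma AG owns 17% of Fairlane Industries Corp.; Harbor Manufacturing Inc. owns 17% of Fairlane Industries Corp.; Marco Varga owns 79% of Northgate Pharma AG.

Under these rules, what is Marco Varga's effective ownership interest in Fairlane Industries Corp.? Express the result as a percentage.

By sibling attribution (R3), Marco Varga is treated as also owning Zara Varga's interest in Brightpath Realty LP, giving 16% + 11% = 27%.
By sibling attribution (R3), Marco Varga is treated as also owning Zara Varga's interest in Northgate Pharma AG, giving 79% + 21% = 100%.
Chain via Brightpath Realty LP (R2): 27% × 34% = 9.18% of Fairlane Industries Corp.
Chain via Harbor Manufacturing Inc. (R2): 14% × 17% = 2.38% of Fairlane Industries Corp.
Chain via Northgate Pharma AG (R2): 100% × 17% = 17% of Fairlane Industries Corp.
Direct interest in Fairlane Industries Corp: 5%.
Aggregating (R1): 9.18% + 2.38% + 17% + 5% = 33.56%.

33.56%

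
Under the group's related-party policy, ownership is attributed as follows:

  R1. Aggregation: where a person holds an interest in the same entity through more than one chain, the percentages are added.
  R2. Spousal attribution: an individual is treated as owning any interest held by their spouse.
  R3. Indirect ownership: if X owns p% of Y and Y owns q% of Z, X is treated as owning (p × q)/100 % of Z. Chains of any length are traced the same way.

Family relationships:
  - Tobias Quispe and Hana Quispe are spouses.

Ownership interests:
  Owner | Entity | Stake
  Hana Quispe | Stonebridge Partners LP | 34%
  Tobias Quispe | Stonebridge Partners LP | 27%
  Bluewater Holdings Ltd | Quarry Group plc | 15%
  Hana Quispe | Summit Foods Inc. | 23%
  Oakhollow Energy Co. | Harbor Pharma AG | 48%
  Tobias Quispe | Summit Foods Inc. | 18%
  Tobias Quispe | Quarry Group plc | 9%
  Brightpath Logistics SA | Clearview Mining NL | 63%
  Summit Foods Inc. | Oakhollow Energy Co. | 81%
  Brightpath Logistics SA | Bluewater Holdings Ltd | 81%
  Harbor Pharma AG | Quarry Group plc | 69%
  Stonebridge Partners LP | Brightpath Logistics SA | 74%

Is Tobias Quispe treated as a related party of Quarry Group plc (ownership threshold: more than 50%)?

No

By spousal attribution (R2), Tobias Quispe is treated as also owning Hana Quispe's interest in Stonebridge Partners LP, giving 27% + 34% = 61%.
By spousal attribution (R2), Tobias Quispe is treated as also owning Hana Quispe's interest in Summit Foods Inc, giving 18% + 23% = 41%.
Chain via Stonebridge Partners LP → Brightpath Logistics SA → Bluewater Holdings Ltd (R3): 61% × 74% × 81% × 15% = 5.48451% of Quarry Group plc.
Chain via Summit Foods Inc. → Oakhollow Energy Co. → Harbor Pharma AG (R3): 41% × 81% × 48% × 69% = 10.999152% of Quarry Group plc.
Direct interest in Quarry Group plc: 9%.
Aggregating (R1): 5.48451% + 10.999152% + 9% = 25.483662%.
25.483662% does not exceed the 50% threshold, so Tobias is not a related party to Quarry Group plc.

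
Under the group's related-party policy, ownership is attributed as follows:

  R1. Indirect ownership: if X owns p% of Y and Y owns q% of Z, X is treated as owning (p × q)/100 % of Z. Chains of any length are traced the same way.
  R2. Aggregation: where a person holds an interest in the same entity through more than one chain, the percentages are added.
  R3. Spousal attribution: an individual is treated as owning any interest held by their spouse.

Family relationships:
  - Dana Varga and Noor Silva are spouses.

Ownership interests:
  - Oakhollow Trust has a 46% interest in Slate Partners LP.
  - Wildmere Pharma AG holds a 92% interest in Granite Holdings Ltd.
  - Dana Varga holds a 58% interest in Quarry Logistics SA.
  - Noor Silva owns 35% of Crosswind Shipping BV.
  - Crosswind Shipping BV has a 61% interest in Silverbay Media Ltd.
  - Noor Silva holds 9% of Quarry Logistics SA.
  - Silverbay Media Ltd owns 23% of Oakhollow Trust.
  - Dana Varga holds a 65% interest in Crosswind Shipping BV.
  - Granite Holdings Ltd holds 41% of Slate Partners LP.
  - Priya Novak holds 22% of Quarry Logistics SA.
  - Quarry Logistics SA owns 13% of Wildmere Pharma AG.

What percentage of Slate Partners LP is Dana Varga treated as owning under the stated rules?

9.739212%

By spousal attribution (R3), Dana Varga is treated as also owning Noor Silva's interest in Quarry Logistics SA, giving 58% + 9% = 67%.
By spousal attribution (R3), Dana Varga is treated as also owning Noor Silva's interest in Crosswind Shipping BV, giving 65% + 35% = 100%.
Chain via Quarry Logistics SA → Wildmere Pharma AG → Granite Holdings Ltd (R1): 67% × 13% × 92% × 41% = 3.285412% of Slate Partners LP.
Chain via Crosswind Shipping BV → Silverbay Media Ltd → Oakhollow Trust (R1): 100% × 61% × 23% × 46% = 6.4538% of Slate Partners LP.
Aggregating (R2): 3.285412% + 6.4538% = 9.739212%.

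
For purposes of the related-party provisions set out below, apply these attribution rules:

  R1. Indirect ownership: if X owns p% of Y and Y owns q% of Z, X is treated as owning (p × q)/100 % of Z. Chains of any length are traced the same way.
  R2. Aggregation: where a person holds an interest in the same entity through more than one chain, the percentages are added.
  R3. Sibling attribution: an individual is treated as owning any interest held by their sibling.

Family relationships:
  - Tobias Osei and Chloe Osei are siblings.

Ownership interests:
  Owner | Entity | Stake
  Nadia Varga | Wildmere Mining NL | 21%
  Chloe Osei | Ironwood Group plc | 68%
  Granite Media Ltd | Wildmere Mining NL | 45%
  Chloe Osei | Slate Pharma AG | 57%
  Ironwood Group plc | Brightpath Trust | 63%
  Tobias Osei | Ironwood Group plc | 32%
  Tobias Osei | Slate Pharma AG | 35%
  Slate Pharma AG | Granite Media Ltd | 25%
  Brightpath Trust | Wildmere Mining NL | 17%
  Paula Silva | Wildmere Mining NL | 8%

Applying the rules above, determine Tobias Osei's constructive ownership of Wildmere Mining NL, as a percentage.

21.06%

By sibling attribution (R3), Tobias Osei is treated as also owning Chloe Osei's interest in Ironwood Group plc, giving 32% + 68% = 100%.
By sibling attribution (R3), Tobias Osei is treated as also owning Chloe Osei's interest in Slate Pharma AG, giving 35% + 57% = 92%.
Chain via Ironwood Group plc → Brightpath Trust (R1): 100% × 63% × 17% = 10.71% of Wildmere Mining NL.
Chain via Slate Pharma AG → Granite Media Ltd (R1): 92% × 25% × 45% = 10.35% of Wildmere Mining NL.
Aggregating (R2): 10.71% + 10.35% = 21.06%.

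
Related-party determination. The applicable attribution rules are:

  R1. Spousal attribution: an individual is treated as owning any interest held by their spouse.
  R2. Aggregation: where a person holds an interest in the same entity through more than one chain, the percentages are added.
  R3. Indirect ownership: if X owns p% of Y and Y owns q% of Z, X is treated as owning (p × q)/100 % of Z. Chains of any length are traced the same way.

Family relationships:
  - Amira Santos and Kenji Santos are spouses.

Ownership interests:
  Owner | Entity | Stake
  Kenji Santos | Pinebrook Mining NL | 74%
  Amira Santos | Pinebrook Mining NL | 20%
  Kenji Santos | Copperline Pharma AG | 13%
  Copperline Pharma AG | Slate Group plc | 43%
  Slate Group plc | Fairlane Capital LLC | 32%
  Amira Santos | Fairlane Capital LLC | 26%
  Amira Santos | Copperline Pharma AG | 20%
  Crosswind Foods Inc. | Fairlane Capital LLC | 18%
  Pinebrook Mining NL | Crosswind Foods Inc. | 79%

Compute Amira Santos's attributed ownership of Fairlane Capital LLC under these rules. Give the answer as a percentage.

By spousal attribution (R1), Amira Santos is treated as also owning Kenji Santos's interest in Copperline Pharma AG, giving 20% + 13% = 33%.
By spousal attribution (R1), Amira Santos is treated as also owning Kenji Santos's interest in Pinebrook Mining NL, giving 20% + 74% = 94%.
Chain via Copperline Pharma AG → Slate Group plc (R3): 33% × 43% × 32% = 4.5408% of Fairlane Capital LLC.
Chain via Pinebrook Mining NL → Crosswind Foods Inc. (R3): 94% × 79% × 18% = 13.3668% of Fairlane Capital LLC.
Direct interest in Fairlane Capital LLC: 26%.
Aggregating (R2): 4.5408% + 13.3668% + 26% = 43.9076%.

43.9076%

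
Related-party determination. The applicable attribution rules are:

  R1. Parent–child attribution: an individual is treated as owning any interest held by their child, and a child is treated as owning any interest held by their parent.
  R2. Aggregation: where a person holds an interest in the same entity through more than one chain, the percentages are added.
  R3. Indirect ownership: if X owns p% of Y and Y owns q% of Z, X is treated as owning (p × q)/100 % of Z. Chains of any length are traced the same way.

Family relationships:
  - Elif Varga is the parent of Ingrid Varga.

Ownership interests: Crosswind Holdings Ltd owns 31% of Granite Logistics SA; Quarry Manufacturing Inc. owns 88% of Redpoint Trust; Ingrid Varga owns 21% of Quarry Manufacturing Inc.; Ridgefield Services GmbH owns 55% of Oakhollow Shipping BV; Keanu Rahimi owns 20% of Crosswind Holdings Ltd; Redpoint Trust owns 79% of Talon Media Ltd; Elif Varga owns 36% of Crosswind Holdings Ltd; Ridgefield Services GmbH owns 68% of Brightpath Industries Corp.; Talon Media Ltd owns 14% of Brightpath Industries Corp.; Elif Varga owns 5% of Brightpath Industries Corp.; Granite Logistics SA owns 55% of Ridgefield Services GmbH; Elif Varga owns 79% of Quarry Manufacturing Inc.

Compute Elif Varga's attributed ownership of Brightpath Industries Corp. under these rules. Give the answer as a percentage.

18.90664%

By parent–child attribution (R1), Elif Varga is treated as also owning Ingrid Varga's interest in Quarry Manufacturing Inc, giving 79% + 21% = 100%.
Chain via Crosswind Holdings Ltd → Granite Logistics SA → Ridgefield Services GmbH (R3): 36% × 31% × 55% × 68% = 4.17384% of Brightpath Industries Corp.
Chain via Quarry Manufacturing Inc. → Redpoint Trust → Talon Media Ltd (R3): 100% × 88% × 79% × 14% = 9.7328% of Brightpath Industries Corp.
Direct interest in Brightpath Industries Corp: 5%.
Aggregating (R2): 4.17384% + 9.7328% + 5% = 18.90664%.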